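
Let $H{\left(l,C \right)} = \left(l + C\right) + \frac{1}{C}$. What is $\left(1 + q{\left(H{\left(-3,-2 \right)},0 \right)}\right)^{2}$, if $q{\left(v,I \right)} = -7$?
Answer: $36$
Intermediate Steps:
$H{\left(l,C \right)} = C + l + \frac{1}{C}$ ($H{\left(l,C \right)} = \left(C + l\right) + \frac{1}{C} = C + l + \frac{1}{C}$)
$\left(1 + q{\left(H{\left(-3,-2 \right)},0 \right)}\right)^{2} = \left(1 - 7\right)^{2} = \left(-6\right)^{2} = 36$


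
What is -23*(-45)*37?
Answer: 38295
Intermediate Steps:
-23*(-45)*37 = 1035*37 = 38295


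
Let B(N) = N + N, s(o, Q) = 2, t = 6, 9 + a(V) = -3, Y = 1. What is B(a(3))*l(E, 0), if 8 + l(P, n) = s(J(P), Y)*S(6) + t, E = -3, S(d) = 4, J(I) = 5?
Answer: -144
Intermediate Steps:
a(V) = -12 (a(V) = -9 - 3 = -12)
l(P, n) = 6 (l(P, n) = -8 + (2*4 + 6) = -8 + (8 + 6) = -8 + 14 = 6)
B(N) = 2*N
B(a(3))*l(E, 0) = (2*(-12))*6 = -24*6 = -144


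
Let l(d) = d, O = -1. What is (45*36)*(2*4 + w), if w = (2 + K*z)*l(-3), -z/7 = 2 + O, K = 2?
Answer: 71280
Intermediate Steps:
z = -7 (z = -7*(2 - 1) = -7*1 = -7)
w = 36 (w = (2 + 2*(-7))*(-3) = (2 - 14)*(-3) = -12*(-3) = 36)
(45*36)*(2*4 + w) = (45*36)*(2*4 + 36) = 1620*(8 + 36) = 1620*44 = 71280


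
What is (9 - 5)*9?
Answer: 36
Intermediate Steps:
(9 - 5)*9 = 4*9 = 36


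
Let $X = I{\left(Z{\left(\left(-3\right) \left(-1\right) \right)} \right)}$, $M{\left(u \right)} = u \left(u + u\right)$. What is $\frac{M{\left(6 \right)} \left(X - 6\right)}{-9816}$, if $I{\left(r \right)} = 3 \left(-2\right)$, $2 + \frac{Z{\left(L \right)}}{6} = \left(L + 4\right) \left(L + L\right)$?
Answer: $\frac{36}{409} \approx 0.08802$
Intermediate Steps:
$M{\left(u \right)} = 2 u^{2}$ ($M{\left(u \right)} = u 2 u = 2 u^{2}$)
$Z{\left(L \right)} = -12 + 12 L \left(4 + L\right)$ ($Z{\left(L \right)} = -12 + 6 \left(L + 4\right) \left(L + L\right) = -12 + 6 \left(4 + L\right) 2 L = -12 + 6 \cdot 2 L \left(4 + L\right) = -12 + 12 L \left(4 + L\right)$)
$I{\left(r \right)} = -6$
$X = -6$
$\frac{M{\left(6 \right)} \left(X - 6\right)}{-9816} = \frac{2 \cdot 6^{2} \left(-6 - 6\right)}{-9816} = 2 \cdot 36 \left(-12\right) \left(- \frac{1}{9816}\right) = 72 \left(-12\right) \left(- \frac{1}{9816}\right) = \left(-864\right) \left(- \frac{1}{9816}\right) = \frac{36}{409}$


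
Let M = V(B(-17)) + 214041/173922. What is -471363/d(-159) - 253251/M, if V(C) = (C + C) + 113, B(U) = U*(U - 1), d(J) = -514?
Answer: 12299024927775/21640683458 ≈ 568.33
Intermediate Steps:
B(U) = U*(-1 + U)
V(C) = 113 + 2*C (V(C) = 2*C + 113 = 113 + 2*C)
M = 42102497/57974 (M = (113 + 2*(-17*(-1 - 17))) + 214041/173922 = (113 + 2*(-17*(-18))) + 214041*(1/173922) = (113 + 2*306) + 71347/57974 = (113 + 612) + 71347/57974 = 725 + 71347/57974 = 42102497/57974 ≈ 726.23)
-471363/d(-159) - 253251/M = -471363/(-514) - 253251/42102497/57974 = -471363*(-1/514) - 253251*57974/42102497 = 471363/514 - 14681973474/42102497 = 12299024927775/21640683458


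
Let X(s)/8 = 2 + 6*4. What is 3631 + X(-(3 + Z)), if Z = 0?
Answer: 3839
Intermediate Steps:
X(s) = 208 (X(s) = 8*(2 + 6*4) = 8*(2 + 24) = 8*26 = 208)
3631 + X(-(3 + Z)) = 3631 + 208 = 3839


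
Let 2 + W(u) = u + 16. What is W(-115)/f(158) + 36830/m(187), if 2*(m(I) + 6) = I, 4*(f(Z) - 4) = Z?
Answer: 1274614/3045 ≈ 418.59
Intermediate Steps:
f(Z) = 4 + Z/4
W(u) = 14 + u (W(u) = -2 + (u + 16) = -2 + (16 + u) = 14 + u)
m(I) = -6 + I/2
W(-115)/f(158) + 36830/m(187) = (14 - 115)/(4 + (¼)*158) + 36830/(-6 + (½)*187) = -101/(4 + 79/2) + 36830/(-6 + 187/2) = -101/87/2 + 36830/(175/2) = -101*2/87 + 36830*(2/175) = -202/87 + 14732/35 = 1274614/3045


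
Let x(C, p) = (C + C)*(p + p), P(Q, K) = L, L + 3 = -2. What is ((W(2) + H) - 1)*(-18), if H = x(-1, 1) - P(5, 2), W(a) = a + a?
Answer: -72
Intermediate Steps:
L = -5 (L = -3 - 2 = -5)
P(Q, K) = -5
W(a) = 2*a
x(C, p) = 4*C*p (x(C, p) = (2*C)*(2*p) = 4*C*p)
H = 1 (H = 4*(-1)*1 - 1*(-5) = -4 + 5 = 1)
((W(2) + H) - 1)*(-18) = ((2*2 + 1) - 1)*(-18) = ((4 + 1) - 1)*(-18) = (5 - 1)*(-18) = 4*(-18) = -72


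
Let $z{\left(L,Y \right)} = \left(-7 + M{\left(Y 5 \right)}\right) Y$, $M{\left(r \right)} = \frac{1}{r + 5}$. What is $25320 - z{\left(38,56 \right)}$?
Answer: $\frac{7327864}{285} \approx 25712.0$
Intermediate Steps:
$M{\left(r \right)} = \frac{1}{5 + r}$
$z{\left(L,Y \right)} = Y \left(-7 + \frac{1}{5 + 5 Y}\right)$ ($z{\left(L,Y \right)} = \left(-7 + \frac{1}{5 + Y 5}\right) Y = \left(-7 + \frac{1}{5 + 5 Y}\right) Y = Y \left(-7 + \frac{1}{5 + 5 Y}\right)$)
$25320 - z{\left(38,56 \right)} = 25320 - \left(-1\right) 56 \frac{1}{5 + 5 \cdot 56} \left(34 + 35 \cdot 56\right) = 25320 - \left(-1\right) 56 \frac{1}{5 + 280} \left(34 + 1960\right) = 25320 - \left(-1\right) 56 \cdot \frac{1}{285} \cdot 1994 = 25320 - - \frac{111664}{285} = 25320 + \frac{111664}{285} = \frac{7327864}{285}$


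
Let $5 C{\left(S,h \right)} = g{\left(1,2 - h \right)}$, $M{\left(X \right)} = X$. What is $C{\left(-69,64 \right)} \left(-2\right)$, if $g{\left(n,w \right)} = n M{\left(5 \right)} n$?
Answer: $-2$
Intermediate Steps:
$g{\left(n,w \right)} = 5 n^{2}$ ($g{\left(n,w \right)} = n 5 n = 5 n n = 5 n^{2}$)
$C{\left(S,h \right)} = 1$ ($C{\left(S,h \right)} = \frac{5 \cdot 1^{2}}{5} = \frac{5 \cdot 1}{5} = \frac{1}{5} \cdot 5 = 1$)
$C{\left(-69,64 \right)} \left(-2\right) = 1 \left(-2\right) = -2$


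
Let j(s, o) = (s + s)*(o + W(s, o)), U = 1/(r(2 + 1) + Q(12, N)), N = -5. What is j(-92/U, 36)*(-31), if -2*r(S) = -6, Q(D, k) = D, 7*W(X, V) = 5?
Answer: 21988920/7 ≈ 3.1413e+6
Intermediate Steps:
W(X, V) = 5/7 (W(X, V) = (1/7)*5 = 5/7)
r(S) = 3 (r(S) = -1/2*(-6) = 3)
U = 1/15 (U = 1/(3 + 12) = 1/15 ≈ 0.066667)
j(s, o) = 2*s*(5/7 + o) (j(s, o) = (s + s)*(o + 5/7) = (2*s)*(5/7 + o) = 2*s*(5/7 + o))
j(-92/U, 36)*(-31) = (2*(-92/1/15)*(5 + 7*36)/7)*(-31) = (2*(-92*15)*(5 + 252)/7)*(-31) = ((2/7)*(-1380)*257)*(-31) = -709320/7*(-31) = 21988920/7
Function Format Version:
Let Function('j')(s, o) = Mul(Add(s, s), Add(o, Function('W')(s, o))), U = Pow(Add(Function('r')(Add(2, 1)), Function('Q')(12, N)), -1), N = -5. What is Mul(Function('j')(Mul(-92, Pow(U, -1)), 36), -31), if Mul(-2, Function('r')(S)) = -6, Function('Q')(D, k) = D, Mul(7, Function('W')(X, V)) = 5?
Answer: Rational(21988920, 7) ≈ 3.1413e+6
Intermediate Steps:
Function('W')(X, V) = Rational(5, 7) (Function('W')(X, V) = Mul(Rational(1, 7), 5) = Rational(5, 7))
Function('r')(S) = 3 (Function('r')(S) = Mul(Rational(-1, 2), -6) = 3)
U = Rational(1, 15) (U = Pow(Add(3, 12), -1) = Pow(15, -1) = Rational(1, 15) ≈ 0.066667)
Function('j')(s, o) = Mul(2, s, Add(Rational(5, 7), o)) (Function('j')(s, o) = Mul(Add(s, s), Add(o, Rational(5, 7))) = Mul(Mul(2, s), Add(Rational(5, 7), o)) = Mul(2, s, Add(Rational(5, 7), o)))
Mul(Function('j')(Mul(-92, Pow(U, -1)), 36), -31) = Mul(Mul(Rational(2, 7), Mul(-92, Pow(Rational(1, 15), -1)), Add(5, Mul(7, 36))), -31) = Mul(Mul(Rational(2, 7), Mul(-92, 15), Add(5, 252)), -31) = Mul(Mul(Rational(2, 7), -1380, 257), -31) = Mul(Rational(-709320, 7), -31) = Rational(21988920, 7)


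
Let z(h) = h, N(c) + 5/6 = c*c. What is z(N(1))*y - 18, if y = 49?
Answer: -59/6 ≈ -9.8333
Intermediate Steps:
N(c) = -5/6 + c**2 (N(c) = -5/6 + c*c = -5/6 + c**2)
z(N(1))*y - 18 = (-5/6 + 1**2)*49 - 18 = (-5/6 + 1)*49 - 18 = (1/6)*49 - 18 = 49/6 - 18 = -59/6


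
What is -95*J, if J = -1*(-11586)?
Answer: -1100670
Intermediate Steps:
J = 11586
-95*J = -95*11586 = -1100670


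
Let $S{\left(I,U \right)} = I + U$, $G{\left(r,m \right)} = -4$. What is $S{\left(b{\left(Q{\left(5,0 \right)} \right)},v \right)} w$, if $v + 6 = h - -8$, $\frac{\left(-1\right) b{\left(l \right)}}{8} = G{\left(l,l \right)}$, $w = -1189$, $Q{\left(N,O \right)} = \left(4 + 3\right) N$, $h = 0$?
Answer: $-40426$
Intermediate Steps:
$Q{\left(N,O \right)} = 7 N$
$b{\left(l \right)} = 32$ ($b{\left(l \right)} = \left(-8\right) \left(-4\right) = 32$)
$v = 2$ ($v = -6 + \left(0 - -8\right) = -6 + \left(0 + 8\right) = -6 + 8 = 2$)
$S{\left(b{\left(Q{\left(5,0 \right)} \right)},v \right)} w = \left(32 + 2\right) \left(-1189\right) = 34 \left(-1189\right) = -40426$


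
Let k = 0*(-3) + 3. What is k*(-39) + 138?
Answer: 21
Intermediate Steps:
k = 3 (k = 0 + 3 = 3)
k*(-39) + 138 = 3*(-39) + 138 = -117 + 138 = 21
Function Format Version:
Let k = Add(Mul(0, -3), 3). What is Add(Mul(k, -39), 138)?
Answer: 21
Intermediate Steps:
k = 3 (k = Add(0, 3) = 3)
Add(Mul(k, -39), 138) = Add(Mul(3, -39), 138) = Add(-117, 138) = 21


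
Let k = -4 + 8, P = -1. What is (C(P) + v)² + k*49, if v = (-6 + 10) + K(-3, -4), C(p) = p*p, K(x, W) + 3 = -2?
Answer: 196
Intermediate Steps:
K(x, W) = -5 (K(x, W) = -3 - 2 = -5)
C(p) = p²
k = 4
v = -1 (v = (-6 + 10) - 5 = 4 - 5 = -1)
(C(P) + v)² + k*49 = ((-1)² - 1)² + 4*49 = (1 - 1)² + 196 = 0² + 196 = 0 + 196 = 196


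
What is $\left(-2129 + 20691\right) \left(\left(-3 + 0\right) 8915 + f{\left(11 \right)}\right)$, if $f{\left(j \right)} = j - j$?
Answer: $-496440690$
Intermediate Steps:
$f{\left(j \right)} = 0$
$\left(-2129 + 20691\right) \left(\left(-3 + 0\right) 8915 + f{\left(11 \right)}\right) = \left(-2129 + 20691\right) \left(\left(-3 + 0\right) 8915 + 0\right) = 18562 \left(\left(-3\right) 8915 + 0\right) = 18562 \left(-26745 + 0\right) = 18562 \left(-26745\right) = -496440690$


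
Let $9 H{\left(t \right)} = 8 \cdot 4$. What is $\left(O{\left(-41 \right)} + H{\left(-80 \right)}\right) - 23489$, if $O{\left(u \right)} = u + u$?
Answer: $- \frac{212107}{9} \approx -23567.0$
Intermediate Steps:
$H{\left(t \right)} = \frac{32}{9}$ ($H{\left(t \right)} = \frac{8 \cdot 4}{9} = \frac{1}{9} \cdot 32 = \frac{32}{9}$)
$O{\left(u \right)} = 2 u$
$\left(O{\left(-41 \right)} + H{\left(-80 \right)}\right) - 23489 = \left(2 \left(-41\right) + \frac{32}{9}\right) - 23489 = \left(-82 + \frac{32}{9}\right) - 23489 = - \frac{706}{9} - 23489 = - \frac{212107}{9}$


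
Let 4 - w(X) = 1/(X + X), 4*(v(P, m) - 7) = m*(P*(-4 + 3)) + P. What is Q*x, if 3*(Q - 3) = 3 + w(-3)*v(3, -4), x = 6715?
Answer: 9152545/72 ≈ 1.2712e+5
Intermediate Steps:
v(P, m) = 7 + P/4 - P*m/4 (v(P, m) = 7 + (m*(P*(-4 + 3)) + P)/4 = 7 + (m*(P*(-1)) + P)/4 = 7 + (m*(-P) + P)/4 = 7 + (-P*m + P)/4 = 7 + (P - P*m)/4 = 7 + (P/4 - P*m/4) = 7 + P/4 - P*m/4)
w(X) = 4 - 1/(2*X) (w(X) = 4 - 1/(X + X) = 4 - 1/(2*X))
Q = 1363/72 (Q = 3 + (3 + (4 - 1/2/(-3))*(7 + (1/4)*3 - 1/4*3*(-4)))/3 = 3 + (3 + (4 - 1/2*(-1/3))*(7 + 3/4 + 3))/3 = 3 + (3 + (4 + 1/6)*(43/4))/3 = 3 + (3 + (25/6)*(43/4))/3 = 3 + (3 + 1075/24)/3 = 3 + (1/3)*(1147/24) = 3 + 1147/72 = 1363/72 ≈ 18.931)
Q*x = (1363/72)*6715 = 9152545/72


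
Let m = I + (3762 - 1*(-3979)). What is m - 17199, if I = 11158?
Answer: 1700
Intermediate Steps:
m = 18899 (m = 11158 + (3762 - 1*(-3979)) = 11158 + (3762 + 3979) = 11158 + 7741 = 18899)
m - 17199 = 18899 - 17199 = 1700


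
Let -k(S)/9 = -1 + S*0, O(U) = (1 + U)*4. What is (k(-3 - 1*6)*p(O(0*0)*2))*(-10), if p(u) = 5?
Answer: -450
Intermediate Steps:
O(U) = 4 + 4*U
k(S) = 9 (k(S) = -9*(-1 + S*0) = -9*(-1 + 0) = -9*(-1) = 9)
(k(-3 - 1*6)*p(O(0*0)*2))*(-10) = (9*5)*(-10) = 45*(-10) = -450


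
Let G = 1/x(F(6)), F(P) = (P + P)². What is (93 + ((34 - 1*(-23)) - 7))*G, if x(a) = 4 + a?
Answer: 143/148 ≈ 0.96622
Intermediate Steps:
F(P) = 4*P² (F(P) = (2*P)² = 4*P²)
G = 1/148 (G = 1/(4 + 4*6²) = 1/(4 + 4*36) = 1/(4 + 144) = 1/148 ≈ 0.0067568)
(93 + ((34 - 1*(-23)) - 7))*G = (93 + ((34 - 1*(-23)) - 7))*(1/148) = (93 + ((34 + 23) - 7))*(1/148) = (93 + (57 - 7))*(1/148) = (93 + 50)*(1/148) = 143*(1/148) = 143/148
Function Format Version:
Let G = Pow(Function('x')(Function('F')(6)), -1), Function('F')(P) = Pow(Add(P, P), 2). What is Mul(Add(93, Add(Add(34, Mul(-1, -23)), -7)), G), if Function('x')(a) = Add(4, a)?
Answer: Rational(143, 148) ≈ 0.96622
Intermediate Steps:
Function('F')(P) = Mul(4, Pow(P, 2)) (Function('F')(P) = Pow(Mul(2, P), 2) = Mul(4, Pow(P, 2)))
G = Rational(1, 148) (G = Pow(Add(4, Mul(4, Pow(6, 2))), -1) = Pow(Add(4, Mul(4, 36)), -1) = Pow(Add(4, 144), -1) = Pow(148, -1) = Rational(1, 148) ≈ 0.0067568)
Mul(Add(93, Add(Add(34, Mul(-1, -23)), -7)), G) = Mul(Add(93, Add(Add(34, Mul(-1, -23)), -7)), Rational(1, 148)) = Mul(Add(93, Add(Add(34, 23), -7)), Rational(1, 148)) = Mul(Add(93, Add(57, -7)), Rational(1, 148)) = Mul(Add(93, 50), Rational(1, 148)) = Mul(143, Rational(1, 148)) = Rational(143, 148)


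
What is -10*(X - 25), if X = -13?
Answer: 380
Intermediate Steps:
-10*(X - 25) = -10*(-13 - 25) = -10*(-38) = 380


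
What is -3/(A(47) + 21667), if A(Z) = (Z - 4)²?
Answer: -3/23516 ≈ -0.00012757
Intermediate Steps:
A(Z) = (-4 + Z)²
-3/(A(47) + 21667) = -3/((-4 + 47)² + 21667) = -3/(43² + 21667) = -3/(1849 + 21667) = -3/23516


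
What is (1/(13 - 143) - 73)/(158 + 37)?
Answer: -9491/25350 ≈ -0.37440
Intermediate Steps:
(1/(13 - 143) - 73)/(158 + 37) = (1/(-130) - 73)/195 = (-1/130 - 73)*(1/195) = -9491/130*1/195 = -9491/25350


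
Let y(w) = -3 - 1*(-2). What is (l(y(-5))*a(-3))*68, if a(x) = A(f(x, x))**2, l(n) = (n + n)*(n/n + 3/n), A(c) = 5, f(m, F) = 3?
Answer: 6800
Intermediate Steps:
y(w) = -1 (y(w) = -3 + 2 = -1)
l(n) = 2*n*(1 + 3/n) (l(n) = (2*n)*(1 + 3/n) = 2*n*(1 + 3/n))
a(x) = 25 (a(x) = 5**2 = 25)
(l(y(-5))*a(-3))*68 = ((6 + 2*(-1))*25)*68 = ((6 - 2)*25)*68 = (4*25)*68 = 100*68 = 6800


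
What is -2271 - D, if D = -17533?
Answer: 15262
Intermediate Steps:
-2271 - D = -2271 - 1*(-17533) = -2271 + 17533 = 15262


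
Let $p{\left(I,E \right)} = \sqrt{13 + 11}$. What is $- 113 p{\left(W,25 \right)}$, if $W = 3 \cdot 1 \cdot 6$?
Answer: $- 226 \sqrt{6} \approx -553.58$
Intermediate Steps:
$W = 18$ ($W = 3 \cdot 6 = 18$)
$p{\left(I,E \right)} = 2 \sqrt{6}$ ($p{\left(I,E \right)} = \sqrt{24} = 2 \sqrt{6}$)
$- 113 p{\left(W,25 \right)} = - 113 \cdot 2 \sqrt{6} = - 226 \sqrt{6}$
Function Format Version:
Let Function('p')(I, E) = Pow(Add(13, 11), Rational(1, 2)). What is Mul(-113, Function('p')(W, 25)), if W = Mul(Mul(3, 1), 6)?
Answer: Mul(-226, Pow(6, Rational(1, 2))) ≈ -553.58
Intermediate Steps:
W = 18 (W = Mul(3, 6) = 18)
Function('p')(I, E) = Mul(2, Pow(6, Rational(1, 2))) (Function('p')(I, E) = Pow(24, Rational(1, 2)) = Mul(2, Pow(6, Rational(1, 2))))
Mul(-113, Function('p')(W, 25)) = Mul(-113, Mul(2, Pow(6, Rational(1, 2)))) = Mul(-226, Pow(6, Rational(1, 2)))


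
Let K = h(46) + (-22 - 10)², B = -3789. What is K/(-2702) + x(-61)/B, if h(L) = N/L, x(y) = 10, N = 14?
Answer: -89886511/235471194 ≈ -0.38173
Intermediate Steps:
h(L) = 14/L
K = 23559/23 (K = 14/46 + (-22 - 10)² = 14*(1/46) + (-32)² = 7/23 + 1024 = 23559/23 ≈ 1024.3)
K/(-2702) + x(-61)/B = (23559/23)/(-2702) + 10/(-3789) = (23559/23)*(-1/2702) + 10*(-1/3789) = -23559/62146 - 10/3789 = -89886511/235471194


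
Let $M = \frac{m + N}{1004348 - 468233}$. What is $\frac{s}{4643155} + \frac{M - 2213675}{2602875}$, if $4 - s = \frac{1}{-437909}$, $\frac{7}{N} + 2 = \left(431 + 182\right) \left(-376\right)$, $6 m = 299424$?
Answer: $- \frac{10112483172260108273872057883}{11890434416136631969884806250} \approx -0.85047$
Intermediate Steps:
$m = 49904$ ($m = \frac{1}{6} \cdot 299424 = 49904$)
$N = - \frac{7}{230490}$ ($N = \frac{7}{-2 + \left(431 + 182\right) \left(-376\right)} = \frac{7}{-2 + 613 \left(-376\right)} = \frac{7}{-2 - 230488} = \frac{7}{-230490} = 7 \left(- \frac{1}{230490}\right) = - \frac{7}{230490} \approx -3.037 \cdot 10^{-5}$)
$s = \frac{1751637}{437909}$ ($s = 4 - \frac{1}{-437909} = 4 - - \frac{1}{437909} = 4 + \frac{1}{437909} = \frac{1751637}{437909} \approx 4.0$)
$M = \frac{11502372953}{123569146350}$ ($M = \frac{49904 - \frac{7}{230490}}{1004348 - 468233} = \frac{11502372953}{230490 \cdot 536115} = \frac{11502372953}{230490} \cdot \frac{1}{536115} = \frac{11502372953}{123569146350} \approx 0.093084$)
$\frac{s}{4643155} + \frac{M - 2213675}{2602875} = \frac{1751637}{437909 \cdot 4643155} + \frac{\frac{11502372953}{123569146350} - 2213675}{2602875} = \frac{1751637}{437909} \cdot \frac{1}{4643155} + \left(\frac{11502372953}{123569146350} - 2213675\right) \frac{1}{2602875} = \frac{1751637}{2033279362895} - \frac{273541918543963297}{321635041805756250} = - \frac{10112483172260108273872057883}{11890434416136631969884806250}$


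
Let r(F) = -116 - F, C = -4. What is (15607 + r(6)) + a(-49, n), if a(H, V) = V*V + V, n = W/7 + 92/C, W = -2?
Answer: 784193/49 ≈ 16004.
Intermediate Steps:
n = -163/7 (n = -2/7 + 92/(-4) = -2*1/7 + 92*(-1/4) = -2/7 - 23 = -163/7 ≈ -23.286)
a(H, V) = V + V**2 (a(H, V) = V**2 + V = V + V**2)
(15607 + r(6)) + a(-49, n) = (15607 + (-116 - 1*6)) - 163*(1 - 163/7)/7 = (15607 + (-116 - 6)) - 163/7*(-156/7) = (15607 - 122) + 25428/49 = 15485 + 25428/49 = 784193/49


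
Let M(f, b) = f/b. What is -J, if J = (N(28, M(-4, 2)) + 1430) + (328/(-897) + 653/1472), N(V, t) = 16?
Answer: -83016443/57408 ≈ -1446.1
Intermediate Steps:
J = 83016443/57408 (J = (16 + 1430) + (328/(-897) + 653/1472) = 1446 + (328*(-1/897) + 653*(1/1472)) = 1446 + (-328/897 + 653/1472) = 1446 + 4475/57408 = 83016443/57408 ≈ 1446.1)
-J = -1*83016443/57408 = -83016443/57408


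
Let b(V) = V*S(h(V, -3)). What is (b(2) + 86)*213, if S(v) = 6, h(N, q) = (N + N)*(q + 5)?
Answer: 20874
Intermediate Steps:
h(N, q) = 2*N*(5 + q) (h(N, q) = (2*N)*(5 + q) = 2*N*(5 + q))
b(V) = 6*V (b(V) = V*6 = 6*V)
(b(2) + 86)*213 = (6*2 + 86)*213 = (12 + 86)*213 = 98*213 = 20874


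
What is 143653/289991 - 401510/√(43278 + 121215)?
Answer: 143653/289991 - 401510*√373/7833 ≈ -989.48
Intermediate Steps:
143653/289991 - 401510/√(43278 + 121215) = 143653*(1/289991) - 401510*√373/7833 = 143653/289991 - 401510*√373/7833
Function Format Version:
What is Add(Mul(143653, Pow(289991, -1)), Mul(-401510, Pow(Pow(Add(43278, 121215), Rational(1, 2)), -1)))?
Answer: Add(Rational(143653, 289991), Mul(Rational(-401510, 7833), Pow(373, Rational(1, 2)))) ≈ -989.48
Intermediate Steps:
Add(Mul(143653, Pow(289991, -1)), Mul(-401510, Pow(Pow(Add(43278, 121215), Rational(1, 2)), -1))) = Add(Mul(143653, Rational(1, 289991)), Mul(-401510, Pow(Pow(164493, Rational(1, 2)), -1))) = Add(Rational(143653, 289991), Mul(-401510, Pow(Mul(21, Pow(373, Rational(1, 2))), -1))) = Add(Rational(143653, 289991), Mul(-401510, Mul(Rational(1, 7833), Pow(373, Rational(1, 2))))) = Add(Rational(143653, 289991), Mul(Rational(-401510, 7833), Pow(373, Rational(1, 2))))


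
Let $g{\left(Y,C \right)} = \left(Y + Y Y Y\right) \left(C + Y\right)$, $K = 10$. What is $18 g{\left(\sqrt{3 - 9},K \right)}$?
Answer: $540 - 900 i \sqrt{6} \approx 540.0 - 2204.5 i$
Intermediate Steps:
$g{\left(Y,C \right)} = \left(C + Y\right) \left(Y + Y^{3}\right)$ ($g{\left(Y,C \right)} = \left(Y + Y^{2} Y\right) \left(C + Y\right) = \left(Y + Y^{3}\right) \left(C + Y\right) = \left(C + Y\right) \left(Y + Y^{3}\right)$)
$18 g{\left(\sqrt{3 - 9},K \right)} = 18 \sqrt{3 - 9} \left(10 + \sqrt{3 - 9} + \left(\sqrt{3 - 9}\right)^{3} + 10 \left(\sqrt{3 - 9}\right)^{2}\right) = 18 \sqrt{-6} \left(10 + \sqrt{-6} + \left(\sqrt{-6}\right)^{3} + 10 \left(\sqrt{-6}\right)^{2}\right) = 18 i \sqrt{6} \left(10 + i \sqrt{6} + \left(i \sqrt{6}\right)^{3} + 10 \left(i \sqrt{6}\right)^{2}\right) = 18 i \sqrt{6} \left(10 + i \sqrt{6} - 6 i \sqrt{6} + 10 \left(-6\right)\right) = 18 i \sqrt{6} \left(10 + i \sqrt{6} - 6 i \sqrt{6} - 60\right) = 18 i \sqrt{6} \left(-50 - 5 i \sqrt{6}\right)$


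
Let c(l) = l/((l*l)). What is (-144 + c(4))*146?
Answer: -41975/2 ≈ -20988.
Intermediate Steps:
c(l) = 1/l (c(l) = l/(l²) = l/l² = 1/l)
(-144 + c(4))*146 = (-144 + 1/4)*146 = (-144 + ¼)*146 = -575/4*146 = -41975/2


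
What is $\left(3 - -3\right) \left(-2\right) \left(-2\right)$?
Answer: $24$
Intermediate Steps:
$\left(3 - -3\right) \left(-2\right) \left(-2\right) = \left(3 + 3\right) \left(-2\right) \left(-2\right) = 6 \left(-2\right) \left(-2\right) = \left(-12\right) \left(-2\right) = 24$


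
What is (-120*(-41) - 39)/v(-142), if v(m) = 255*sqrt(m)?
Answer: -1627*I*sqrt(142)/12070 ≈ -1.6063*I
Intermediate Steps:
(-120*(-41) - 39)/v(-142) = (-120*(-41) - 39)/((255*sqrt(-142))) = (4920 - 39)/((255*(I*sqrt(142)))) = 4881/((255*I*sqrt(142))) = 4881*(-I*sqrt(142)/36210) = -1627*I*sqrt(142)/12070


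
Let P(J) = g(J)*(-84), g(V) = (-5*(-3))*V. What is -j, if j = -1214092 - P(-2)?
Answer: 1216612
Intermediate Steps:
g(V) = 15*V
P(J) = -1260*J (P(J) = (15*J)*(-84) = -1260*J)
j = -1216612 (j = -1214092 - (-1260)*(-2) = -1214092 - 1*2520 = -1214092 - 2520 = -1216612)
-j = -1*(-1216612) = 1216612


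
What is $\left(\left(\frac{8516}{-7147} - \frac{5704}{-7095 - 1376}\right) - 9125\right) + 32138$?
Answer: $\frac{1393227127533}{60542237} \approx 23012.0$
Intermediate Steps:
$\left(\left(\frac{8516}{-7147} - \frac{5704}{-7095 - 1376}\right) - 9125\right) + 32138 = \left(\left(8516 \left(- \frac{1}{7147}\right) - \frac{5704}{-8471}\right) - 9125\right) + 32138 = \left(\left(- \frac{8516}{7147} - - \frac{5704}{8471}\right) - 9125\right) + 32138 = \left(\left(- \frac{8516}{7147} + \frac{5704}{8471}\right) - 9125\right) + 32138 = \left(- \frac{31372548}{60542237} - 9125\right) + 32138 = - \frac{552479285173}{60542237} + 32138 = \frac{1393227127533}{60542237}$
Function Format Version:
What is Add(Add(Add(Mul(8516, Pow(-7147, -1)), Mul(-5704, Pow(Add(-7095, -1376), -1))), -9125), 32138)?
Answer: Rational(1393227127533, 60542237) ≈ 23012.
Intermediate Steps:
Add(Add(Add(Mul(8516, Pow(-7147, -1)), Mul(-5704, Pow(Add(-7095, -1376), -1))), -9125), 32138) = Add(Add(Add(Mul(8516, Rational(-1, 7147)), Mul(-5704, Pow(-8471, -1))), -9125), 32138) = Add(Add(Add(Rational(-8516, 7147), Mul(-5704, Rational(-1, 8471))), -9125), 32138) = Add(Add(Add(Rational(-8516, 7147), Rational(5704, 8471)), -9125), 32138) = Add(Add(Rational(-31372548, 60542237), -9125), 32138) = Add(Rational(-552479285173, 60542237), 32138) = Rational(1393227127533, 60542237)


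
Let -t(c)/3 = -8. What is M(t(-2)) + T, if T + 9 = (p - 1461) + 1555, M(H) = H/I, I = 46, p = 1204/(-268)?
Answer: 124866/1541 ≈ 81.029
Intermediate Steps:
p = -301/67 (p = 1204*(-1/268) = -301/67 ≈ -4.4925)
t(c) = 24 (t(c) = -3*(-8) = 24)
M(H) = H/46
T = 5394/67 (T = -9 + ((-301/67 - 1461) + 1555) = -9 + (-98188/67 + 1555) = -9 + 5997/67 = 5394/67 ≈ 80.507)
M(t(-2)) + T = (1/46)*24 + 5394/67 = 12/23 + 5394/67 = 124866/1541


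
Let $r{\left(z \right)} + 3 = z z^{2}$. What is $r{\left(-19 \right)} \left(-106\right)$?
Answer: $727372$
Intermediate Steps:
$r{\left(z \right)} = -3 + z^{3}$ ($r{\left(z \right)} = -3 + z z^{2} = -3 + z^{3}$)
$r{\left(-19 \right)} \left(-106\right) = \left(-3 + \left(-19\right)^{3}\right) \left(-106\right) = \left(-3 - 6859\right) \left(-106\right) = \left(-6862\right) \left(-106\right) = 727372$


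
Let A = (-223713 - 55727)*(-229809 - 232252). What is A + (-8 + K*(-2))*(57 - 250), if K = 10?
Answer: 129118331244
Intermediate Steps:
A = 129118325840 (A = -279440*(-462061) = 129118325840)
A + (-8 + K*(-2))*(57 - 250) = 129118325840 + (-8 + 10*(-2))*(57 - 250) = 129118325840 + (-8 - 20)*(-193) = 129118325840 - 28*(-193) = 129118325840 + 5404 = 129118331244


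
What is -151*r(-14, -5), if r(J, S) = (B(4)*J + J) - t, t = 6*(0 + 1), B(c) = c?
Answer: 11476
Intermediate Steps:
t = 6 (t = 6*1 = 6)
r(J, S) = -6 + 5*J (r(J, S) = (4*J + J) - 1*6 = 5*J - 6 = -6 + 5*J)
-151*r(-14, -5) = -151*(-6 + 5*(-14)) = -151*(-6 - 70) = -151*(-76) = 11476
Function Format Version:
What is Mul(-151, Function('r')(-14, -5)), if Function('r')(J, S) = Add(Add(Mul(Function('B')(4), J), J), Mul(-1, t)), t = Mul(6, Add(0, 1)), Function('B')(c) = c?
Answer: 11476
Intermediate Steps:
t = 6 (t = Mul(6, 1) = 6)
Function('r')(J, S) = Add(-6, Mul(5, J)) (Function('r')(J, S) = Add(Add(Mul(4, J), J), Mul(-1, 6)) = Add(Mul(5, J), -6) = Add(-6, Mul(5, J)))
Mul(-151, Function('r')(-14, -5)) = Mul(-151, Add(-6, Mul(5, -14))) = Mul(-151, Add(-6, -70)) = Mul(-151, -76) = 11476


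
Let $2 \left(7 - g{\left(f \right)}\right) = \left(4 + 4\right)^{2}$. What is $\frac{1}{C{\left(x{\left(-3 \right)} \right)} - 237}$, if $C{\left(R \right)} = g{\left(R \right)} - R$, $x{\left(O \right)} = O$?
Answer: $- \frac{1}{259} \approx -0.003861$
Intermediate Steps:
$g{\left(f \right)} = -25$ ($g{\left(f \right)} = 7 - \frac{\left(4 + 4\right)^{2}}{2} = 7 - \frac{8^{2}}{2} = 7 - 32 = -25$)
$C{\left(R \right)} = -25 - R$
$\frac{1}{C{\left(x{\left(-3 \right)} \right)} - 237} = \frac{1}{\left(-25 - -3\right) - 237} = \frac{1}{\left(-25 + 3\right) - 237} = \frac{1}{-22 - 237} = \frac{1}{-259} = - \frac{1}{259}$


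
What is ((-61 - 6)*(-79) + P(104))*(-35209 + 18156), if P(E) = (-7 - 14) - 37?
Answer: -89272455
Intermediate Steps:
P(E) = -58 (P(E) = -21 - 37 = -58)
((-61 - 6)*(-79) + P(104))*(-35209 + 18156) = ((-61 - 6)*(-79) - 58)*(-35209 + 18156) = (-67*(-79) - 58)*(-17053) = (5293 - 58)*(-17053) = 5235*(-17053) = -89272455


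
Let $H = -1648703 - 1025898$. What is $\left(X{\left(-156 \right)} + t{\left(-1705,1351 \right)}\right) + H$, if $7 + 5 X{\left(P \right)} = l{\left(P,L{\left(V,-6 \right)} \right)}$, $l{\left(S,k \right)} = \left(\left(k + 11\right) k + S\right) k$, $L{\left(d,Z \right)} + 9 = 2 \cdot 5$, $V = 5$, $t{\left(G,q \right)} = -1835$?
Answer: $- \frac{13382331}{5} \approx -2.6765 \cdot 10^{6}$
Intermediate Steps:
$L{\left(d,Z \right)} = 1$ ($L{\left(d,Z \right)} = -9 + 2 \cdot 5 = -9 + 10 = 1$)
$l{\left(S,k \right)} = k \left(S + k \left(11 + k\right)\right)$ ($l{\left(S,k \right)} = \left(\left(11 + k\right) k + S\right) k = \left(k \left(11 + k\right) + S\right) k = \left(S + k \left(11 + k\right)\right) k = k \left(S + k \left(11 + k\right)\right)$)
$X{\left(P \right)} = 1 + \frac{P}{5}$ ($X{\left(P \right)} = - \frac{7}{5} + \frac{1 \left(P + 1^{2} + 11 \cdot 1\right)}{5} = - \frac{7}{5} + \frac{1 \left(P + 1 + 11\right)}{5} = - \frac{7}{5} + \frac{1 \left(12 + P\right)}{5} = - \frac{7}{5} + \frac{12 + P}{5} = - \frac{7}{5} + \left(\frac{12}{5} + \frac{P}{5}\right) = 1 + \frac{P}{5}$)
$H = -2674601$ ($H = -1648703 - 1025898 = -2674601$)
$\left(X{\left(-156 \right)} + t{\left(-1705,1351 \right)}\right) + H = \left(\left(1 + \frac{1}{5} \left(-156\right)\right) - 1835\right) - 2674601 = \left(\left(1 - \frac{156}{5}\right) - 1835\right) - 2674601 = \left(- \frac{151}{5} - 1835\right) - 2674601 = - \frac{9326}{5} - 2674601 = - \frac{13382331}{5}$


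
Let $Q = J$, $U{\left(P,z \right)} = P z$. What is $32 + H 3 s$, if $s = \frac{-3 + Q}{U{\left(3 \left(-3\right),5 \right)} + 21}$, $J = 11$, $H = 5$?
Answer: $27$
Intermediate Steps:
$Q = 11$
$s = - \frac{1}{3}$ ($s = \frac{-3 + 11}{3 \left(-3\right) 5 + 21} = \frac{8}{\left(-9\right) 5 + 21} = \frac{8}{-45 + 21} = \frac{8}{-24} = 8 \left(- \frac{1}{24}\right) = - \frac{1}{3} \approx -0.33333$)
$32 + H 3 s = 32 + 5 \cdot 3 \left(- \frac{1}{3}\right) = 32 + 15 \left(- \frac{1}{3}\right) = 32 - 5 = 27$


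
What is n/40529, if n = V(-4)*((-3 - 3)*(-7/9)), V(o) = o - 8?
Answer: -56/40529 ≈ -0.0013817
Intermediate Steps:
V(o) = -8 + o
n = -56 (n = (-8 - 4)*((-3 - 3)*(-7/9)) = -(-72)*(-7*⅑) = -(-72)*(-7)/9 = -12*14/3 = -56)
n/40529 = -56/40529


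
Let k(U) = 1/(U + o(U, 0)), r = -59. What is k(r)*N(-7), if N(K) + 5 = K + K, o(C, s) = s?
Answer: 19/59 ≈ 0.32203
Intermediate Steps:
N(K) = -5 + 2*K (N(K) = -5 + (K + K) = -5 + 2*K)
k(U) = 1/U (k(U) = 1/(U + 0) = 1/U)
k(r)*N(-7) = (-5 + 2*(-7))/(-59) = -(-5 - 14)/59 = -1/59*(-19) = 19/59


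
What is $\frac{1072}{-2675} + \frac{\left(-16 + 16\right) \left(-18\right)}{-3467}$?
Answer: $- \frac{1072}{2675} \approx -0.40075$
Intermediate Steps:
$\frac{1072}{-2675} + \frac{\left(-16 + 16\right) \left(-18\right)}{-3467} = 1072 \left(- \frac{1}{2675}\right) + 0 \left(-18\right) \left(- \frac{1}{3467}\right) = - \frac{1072}{2675} + 0 \left(- \frac{1}{3467}\right) = - \frac{1072}{2675} + 0 = - \frac{1072}{2675}$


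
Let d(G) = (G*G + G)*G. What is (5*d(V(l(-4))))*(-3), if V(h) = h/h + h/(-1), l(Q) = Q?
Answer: -2250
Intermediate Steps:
V(h) = 1 - h (V(h) = 1 + h*(-1) = 1 - h)
d(G) = G*(G + G²) (d(G) = (G² + G)*G = (G + G²)*G = G*(G + G²))
(5*d(V(l(-4))))*(-3) = (5*((1 - 1*(-4))²*(1 + (1 - 1*(-4)))))*(-3) = (5*((1 + 4)²*(1 + (1 + 4))))*(-3) = (5*(5²*(1 + 5)))*(-3) = (5*(25*6))*(-3) = (5*150)*(-3) = 750*(-3) = -2250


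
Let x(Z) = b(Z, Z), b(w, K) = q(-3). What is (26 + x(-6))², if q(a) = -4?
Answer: 484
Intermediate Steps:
b(w, K) = -4
x(Z) = -4
(26 + x(-6))² = (26 - 4)² = 22² = 484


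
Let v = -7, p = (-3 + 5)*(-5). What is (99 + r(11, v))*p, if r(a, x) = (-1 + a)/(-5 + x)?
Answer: -2945/3 ≈ -981.67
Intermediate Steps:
p = -10 (p = 2*(-5) = -10)
r(a, x) = (-1 + a)/(-5 + x)
(99 + r(11, v))*p = (99 + (-1 + 11)/(-5 - 7))*(-10) = (99 + 10/(-12))*(-10) = (99 - 1/12*10)*(-10) = (99 - ⅚)*(-10) = (589/6)*(-10) = -2945/3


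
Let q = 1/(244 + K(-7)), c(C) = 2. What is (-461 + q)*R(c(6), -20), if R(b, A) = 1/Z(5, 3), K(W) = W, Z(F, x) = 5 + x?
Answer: -13657/237 ≈ -57.624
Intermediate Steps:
q = 1/237 (q = 1/(244 - 7) = 1/237 ≈ 0.0042194)
R(b, A) = 1/8 (R(b, A) = 1/(5 + 3) = 1/8)
(-461 + q)*R(c(6), -20) = (-461 + 1/237)*(1/8) = -109256/237*1/8 = -13657/237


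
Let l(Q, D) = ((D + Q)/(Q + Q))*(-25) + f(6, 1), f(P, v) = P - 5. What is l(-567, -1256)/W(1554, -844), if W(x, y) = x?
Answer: -44441/1762236 ≈ -0.025219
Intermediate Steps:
f(P, v) = -5 + P
l(Q, D) = 1 - 25*(D + Q)/(2*Q) (l(Q, D) = ((D + Q)/(Q + Q))*(-25) + (-5 + 6) = ((D + Q)/((2*Q)))*(-25) + 1 = ((D + Q)*(1/(2*Q)))*(-25) + 1 = ((D + Q)/(2*Q))*(-25) + 1 = -25*(D + Q)/(2*Q) + 1 = 1 - 25*(D + Q)/(2*Q))
l(-567, -1256)/W(1554, -844) = ((½)*(-25*(-1256) - 23*(-567))/(-567))/1554 = ((½)*(-1/567)*(31400 + 13041))*(1/1554) = ((½)*(-1/567)*44441)*(1/1554) = -44441/1134*1/1554 = -44441/1762236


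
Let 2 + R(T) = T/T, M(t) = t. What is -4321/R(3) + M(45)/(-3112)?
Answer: 13446907/3112 ≈ 4321.0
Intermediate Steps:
R(T) = -1 (R(T) = -2 + T/T = -2 + 1 = -1)
-4321/R(3) + M(45)/(-3112) = -4321/(-1) + 45/(-3112) = -4321*(-1) + 45*(-1/3112) = 4321 - 45/3112 = 13446907/3112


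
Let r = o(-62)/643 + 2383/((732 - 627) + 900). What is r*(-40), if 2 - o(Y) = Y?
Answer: -12772712/129243 ≈ -98.827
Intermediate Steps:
o(Y) = 2 - Y
r = 1596589/646215 (r = (2 - 1*(-62))/643 + 2383/((732 - 627) + 900) = (2 + 62)*(1/643) + 2383/(105 + 900) = 64*(1/643) + 2383/1005 = 64/643 + 2383*(1/1005) = 64/643 + 2383/1005 = 1596589/646215 ≈ 2.4707)
r*(-40) = (1596589/646215)*(-40) = -12772712/129243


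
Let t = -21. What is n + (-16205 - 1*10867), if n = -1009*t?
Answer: -5883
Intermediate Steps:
n = 21189 (n = -1009*(-21) = 21189)
n + (-16205 - 1*10867) = 21189 + (-16205 - 1*10867) = 21189 + (-16205 - 10867) = 21189 - 27072 = -5883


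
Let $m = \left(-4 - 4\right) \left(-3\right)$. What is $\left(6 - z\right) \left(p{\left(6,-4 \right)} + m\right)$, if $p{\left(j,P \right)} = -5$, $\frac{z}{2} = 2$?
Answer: $38$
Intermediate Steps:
$z = 4$ ($z = 2 \cdot 2 = 4$)
$m = 24$ ($m = \left(-8\right) \left(-3\right) = 24$)
$\left(6 - z\right) \left(p{\left(6,-4 \right)} + m\right) = \left(6 - 4\right) \left(-5 + 24\right) = \left(6 - 4\right) 19 = 2 \cdot 19 = 38$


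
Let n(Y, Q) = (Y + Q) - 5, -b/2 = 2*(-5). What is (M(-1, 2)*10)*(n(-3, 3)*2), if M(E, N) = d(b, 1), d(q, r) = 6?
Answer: -600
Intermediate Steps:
b = 20 (b = -4*(-5) = -2*(-10) = 20)
n(Y, Q) = -5 + Q + Y (n(Y, Q) = (Q + Y) - 5 = -5 + Q + Y)
M(E, N) = 6
(M(-1, 2)*10)*(n(-3, 3)*2) = (6*10)*((-5 + 3 - 3)*2) = 60*(-5*2) = 60*(-10) = -600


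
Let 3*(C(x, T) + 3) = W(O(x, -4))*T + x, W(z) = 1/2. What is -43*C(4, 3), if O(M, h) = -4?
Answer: 301/6 ≈ 50.167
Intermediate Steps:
W(z) = ½
C(x, T) = -3 + x/3 + T/6 (C(x, T) = -3 + (T/2 + x)/3 = -3 + (x + T/2)/3 = -3 + (x/3 + T/6) = -3 + x/3 + T/6)
-43*C(4, 3) = -43*(-3 + (⅓)*4 + (⅙)*3) = -43*(-3 + 4/3 + ½) = -43*(-7/6) = 301/6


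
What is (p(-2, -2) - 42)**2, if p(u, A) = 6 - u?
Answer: 1156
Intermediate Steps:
(p(-2, -2) - 42)**2 = ((6 - 1*(-2)) - 42)**2 = ((6 + 2) - 42)**2 = (8 - 42)**2 = (-34)**2 = 1156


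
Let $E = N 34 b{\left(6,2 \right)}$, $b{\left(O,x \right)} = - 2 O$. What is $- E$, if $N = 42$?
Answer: $17136$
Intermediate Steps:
$E = -17136$ ($E = 42 \cdot 34 \left(\left(-2\right) 6\right) = 1428 \left(-12\right) = -17136$)
$- E = \left(-1\right) \left(-17136\right) = 17136$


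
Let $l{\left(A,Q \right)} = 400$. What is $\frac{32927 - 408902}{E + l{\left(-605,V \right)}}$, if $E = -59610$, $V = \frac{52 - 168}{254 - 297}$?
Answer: $\frac{75195}{11842} \approx 6.3499$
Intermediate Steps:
$V = \frac{116}{43}$ ($V = - \frac{116}{-43} = \left(-116\right) \left(- \frac{1}{43}\right) = \frac{116}{43} \approx 2.6977$)
$\frac{32927 - 408902}{E + l{\left(-605,V \right)}} = \frac{32927 - 408902}{-59610 + 400} = - \frac{375975}{-59210} = \left(-375975\right) \left(- \frac{1}{59210}\right) = \frac{75195}{11842}$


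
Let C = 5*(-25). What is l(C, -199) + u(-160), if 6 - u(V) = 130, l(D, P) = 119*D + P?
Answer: -15198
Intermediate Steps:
C = -125
l(D, P) = P + 119*D
u(V) = -124 (u(V) = 6 - 1*130 = 6 - 130 = -124)
l(C, -199) + u(-160) = (-199 + 119*(-125)) - 124 = (-199 - 14875) - 124 = -15074 - 124 = -15198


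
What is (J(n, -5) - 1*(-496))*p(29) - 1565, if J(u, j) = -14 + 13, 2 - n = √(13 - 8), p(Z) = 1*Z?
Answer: 12790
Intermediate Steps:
p(Z) = Z
n = 2 - √5 (n = 2 - √(13 - 8) = 2 - √5 ≈ -0.23607)
J(u, j) = -1
(J(n, -5) - 1*(-496))*p(29) - 1565 = (-1 - 1*(-496))*29 - 1565 = (-1 + 496)*29 - 1565 = 495*29 - 1565 = 14355 - 1565 = 12790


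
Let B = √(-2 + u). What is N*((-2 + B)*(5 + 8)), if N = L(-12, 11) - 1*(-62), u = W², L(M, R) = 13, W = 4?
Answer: -1950 + 975*√14 ≈ 1698.1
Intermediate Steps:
u = 16 (u = 4² = 16)
B = √14 (B = √(-2 + 16) = √14 ≈ 3.7417)
N = 75 (N = 13 - 1*(-62) = 13 + 62 = 75)
N*((-2 + B)*(5 + 8)) = 75*((-2 + √14)*(5 + 8)) = 75*((-2 + √14)*13) = 75*(-26 + 13*√14) = -1950 + 975*√14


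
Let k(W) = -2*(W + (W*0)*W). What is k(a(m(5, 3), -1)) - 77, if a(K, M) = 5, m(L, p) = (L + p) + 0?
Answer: -87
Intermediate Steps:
m(L, p) = L + p
k(W) = -2*W (k(W) = -2*(W + 0*W) = -2*(W + 0) = -2*W)
k(a(m(5, 3), -1)) - 77 = -2*5 - 77 = -10 - 77 = -87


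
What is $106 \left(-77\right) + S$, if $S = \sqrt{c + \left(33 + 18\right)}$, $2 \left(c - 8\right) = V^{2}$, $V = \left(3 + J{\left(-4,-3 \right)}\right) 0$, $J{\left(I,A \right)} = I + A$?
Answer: $-8162 + \sqrt{59} \approx -8154.3$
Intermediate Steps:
$J{\left(I,A \right)} = A + I$
$V = 0$ ($V = \left(3 - 7\right) 0 = \left(-4\right) 0 = 0$)
$c = 8$ ($c = 8 + \frac{0^{2}}{2} = 8 + \frac{1}{2} \cdot 0 = 8 + 0 = 8$)
$S = \sqrt{59}$ ($S = \sqrt{8 + \left(33 + 18\right)} = \sqrt{8 + 51} = \sqrt{59} \approx 7.6811$)
$106 \left(-77\right) + S = 106 \left(-77\right) + \sqrt{59} = -8162 + \sqrt{59}$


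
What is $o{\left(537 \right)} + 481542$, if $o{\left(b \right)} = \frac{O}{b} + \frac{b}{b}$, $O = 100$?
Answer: $\frac{258588691}{537} \approx 4.8154 \cdot 10^{5}$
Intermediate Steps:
$o{\left(b \right)} = 1 + \frac{100}{b}$ ($o{\left(b \right)} = \frac{100}{b} + \frac{b}{b} = \frac{100}{b} + 1 = 1 + \frac{100}{b}$)
$o{\left(537 \right)} + 481542 = \frac{100 + 537}{537} + 481542 = \frac{1}{537} \cdot 637 + 481542 = \frac{637}{537} + 481542 = \frac{258588691}{537}$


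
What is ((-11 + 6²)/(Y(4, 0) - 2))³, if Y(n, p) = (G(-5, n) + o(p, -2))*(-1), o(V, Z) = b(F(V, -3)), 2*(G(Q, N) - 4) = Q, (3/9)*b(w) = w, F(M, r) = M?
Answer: -125000/343 ≈ -364.43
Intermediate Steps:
b(w) = 3*w
G(Q, N) = 4 + Q/2
o(V, Z) = 3*V
Y(n, p) = -3/2 - 3*p (Y(n, p) = ((4 + (½)*(-5)) + 3*p)*(-1) = ((4 - 5/2) + 3*p)*(-1) = (3/2 + 3*p)*(-1) = -3/2 - 3*p)
((-11 + 6²)/(Y(4, 0) - 2))³ = ((-11 + 6²)/((-3/2 - 3*0) - 2))³ = ((-11 + 36)/((-3/2 + 0) - 2))³ = (25/(-3/2 - 2))³ = (25/(-7/2))³ = (25*(-2/7))³ = (-50/7)³ = -125000/343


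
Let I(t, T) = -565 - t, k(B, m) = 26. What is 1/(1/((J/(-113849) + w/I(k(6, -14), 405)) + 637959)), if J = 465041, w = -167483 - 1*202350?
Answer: 42966747844867/67284759 ≈ 6.3858e+5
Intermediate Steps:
w = -369833 (w = -167483 - 202350 = -369833)
1/(1/((J/(-113849) + w/I(k(6, -14), 405)) + 637959)) = 1/(1/((465041/(-113849) - 369833/(-565 - 1*26)) + 637959)) = 1/(1/((465041*(-1/113849) - 369833/(-565 - 26)) + 637959)) = 1/(1/((-465041/113849 - 369833/(-591)) + 637959)) = 1/(1/((-465041/113849 - 369833*(-1/591)) + 637959)) = 1/(1/((-465041/113849 + 369833/591) + 637959)) = 1/(1/(41830277986/67284759 + 637959)) = 1/(1/(42966747844867/67284759)) = 1/(67284759/42966747844867) = 42966747844867/67284759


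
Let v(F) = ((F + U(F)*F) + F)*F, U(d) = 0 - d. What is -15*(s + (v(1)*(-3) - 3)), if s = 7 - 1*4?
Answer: 45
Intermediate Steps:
U(d) = -d
v(F) = F*(-F**2 + 2*F) (v(F) = ((F + (-F)*F) + F)*F = ((F - F**2) + F)*F = (-F**2 + 2*F)*F = F*(-F**2 + 2*F))
s = 3 (s = 7 - 4 = 3)
-15*(s + (v(1)*(-3) - 3)) = -15*(3 + ((1**2*(2 - 1*1))*(-3) - 3)) = -15*(3 + ((1*(2 - 1))*(-3) - 3)) = -15*(3 + ((1*1)*(-3) - 3)) = -15*(3 + (1*(-3) - 3)) = -15*(3 + (-3 - 3)) = -15*(3 - 6) = -15*(-3) = 45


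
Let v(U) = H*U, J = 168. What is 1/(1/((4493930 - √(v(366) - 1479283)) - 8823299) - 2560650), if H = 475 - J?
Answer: (-√1366921 + 4329369*I)/(-11085998729851*I + 2560650*√1366921) ≈ -3.9053e-7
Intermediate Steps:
H = 307 (H = 475 - 1*168 = 475 - 168 = 307)
v(U) = 307*U
1/(1/((4493930 - √(v(366) - 1479283)) - 8823299) - 2560650) = 1/(1/((4493930 - √(307*366 - 1479283)) - 8823299) - 2560650) = 1/(1/((4493930 - √(112362 - 1479283)) - 8823299) - 2560650) = 1/(1/((4493930 - √(-1366921)) - 8823299) - 2560650) = 1/(1/((4493930 - I*√1366921) - 8823299) - 2560650) = 1/(1/(-4329369 - I*√1366921) - 2560650) = 1/(-2560650 + 1/(-4329369 - I*√1366921))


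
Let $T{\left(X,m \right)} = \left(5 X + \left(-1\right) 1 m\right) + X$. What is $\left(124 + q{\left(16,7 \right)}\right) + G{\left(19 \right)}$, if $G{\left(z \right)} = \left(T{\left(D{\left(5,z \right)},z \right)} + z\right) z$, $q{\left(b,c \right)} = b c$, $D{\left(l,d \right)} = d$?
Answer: $2402$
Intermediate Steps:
$T{\left(X,m \right)} = - m + 6 X$ ($T{\left(X,m \right)} = \left(5 X - m\right) + X = \left(- m + 5 X\right) + X = - m + 6 X$)
$G{\left(z \right)} = 6 z^{2}$ ($G{\left(z \right)} = \left(\left(- z + 6 z\right) + z\right) z = \left(5 z + z\right) z = 6 z z = 6 z^{2}$)
$\left(124 + q{\left(16,7 \right)}\right) + G{\left(19 \right)} = \left(124 + 16 \cdot 7\right) + 6 \cdot 19^{2} = \left(124 + 112\right) + 6 \cdot 361 = 236 + 2166 = 2402$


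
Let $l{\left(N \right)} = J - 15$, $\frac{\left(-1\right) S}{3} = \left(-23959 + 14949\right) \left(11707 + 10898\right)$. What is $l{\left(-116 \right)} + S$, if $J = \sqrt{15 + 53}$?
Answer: $611013135 + 2 \sqrt{17} \approx 6.1101 \cdot 10^{8}$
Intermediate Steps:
$S = 611013150$ ($S = - 3 \left(-23959 + 14949\right) \left(11707 + 10898\right) = - 3 \left(\left(-9010\right) 22605\right) = \left(-3\right) \left(-203671050\right) = 611013150$)
$J = 2 \sqrt{17}$ ($J = \sqrt{68} = 2 \sqrt{17} \approx 8.2462$)
$l{\left(N \right)} = -15 + 2 \sqrt{17}$ ($l{\left(N \right)} = 2 \sqrt{17} - 15 = -15 + 2 \sqrt{17}$)
$l{\left(-116 \right)} + S = \left(-15 + 2 \sqrt{17}\right) + 611013150 = 611013135 + 2 \sqrt{17}$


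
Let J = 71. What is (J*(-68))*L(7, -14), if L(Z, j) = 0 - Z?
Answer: 33796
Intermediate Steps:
L(Z, j) = -Z
(J*(-68))*L(7, -14) = (71*(-68))*(-1*7) = -4828*(-7) = 33796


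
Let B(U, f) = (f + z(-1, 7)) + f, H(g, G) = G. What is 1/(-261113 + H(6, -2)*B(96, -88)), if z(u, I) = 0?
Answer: -1/260761 ≈ -3.8349e-6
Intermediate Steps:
B(U, f) = 2*f (B(U, f) = (f + 0) + f = f + f = 2*f)
1/(-261113 + H(6, -2)*B(96, -88)) = 1/(-261113 - 4*(-88)) = 1/(-261113 - 2*(-176)) = 1/(-261113 + 352) = 1/(-260761) = -1/260761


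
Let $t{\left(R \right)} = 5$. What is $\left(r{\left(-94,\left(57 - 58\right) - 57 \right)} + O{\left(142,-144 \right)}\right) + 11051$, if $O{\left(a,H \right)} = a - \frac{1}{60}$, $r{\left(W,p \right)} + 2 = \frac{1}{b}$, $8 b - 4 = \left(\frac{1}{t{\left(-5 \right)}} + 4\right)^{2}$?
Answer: $\frac{363271319}{32460} \approx 11191.0$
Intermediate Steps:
$b = \frac{541}{200}$ ($b = \frac{1}{2} + \frac{\left(\frac{1}{5} + 4\right)^{2}}{8} = \frac{1}{2} + \frac{\left(\frac{21}{5}\right)^{2}}{8} = \frac{1}{2} + \frac{1}{8} \cdot \frac{441}{25} = \frac{1}{2} + \frac{441}{200} = \frac{541}{200} \approx 2.705$)
$r{\left(W,p \right)} = - \frac{882}{541}$ ($r{\left(W,p \right)} = -2 + \frac{1}{\frac{541}{200}} = -2 + \frac{200}{541} = - \frac{882}{541}$)
$O{\left(a,H \right)} = - \frac{1}{60} + a$ ($O{\left(a,H \right)} = a - \frac{1}{60} = - \frac{1}{60} + a$)
$\left(r{\left(-94,\left(57 - 58\right) - 57 \right)} + O{\left(142,-144 \right)}\right) + 11051 = \left(- \frac{882}{541} + \left(- \frac{1}{60} + 142\right)\right) + 11051 = \left(- \frac{882}{541} + \frac{8519}{60}\right) + 11051 = \frac{4555859}{32460} + 11051 = \frac{363271319}{32460}$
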